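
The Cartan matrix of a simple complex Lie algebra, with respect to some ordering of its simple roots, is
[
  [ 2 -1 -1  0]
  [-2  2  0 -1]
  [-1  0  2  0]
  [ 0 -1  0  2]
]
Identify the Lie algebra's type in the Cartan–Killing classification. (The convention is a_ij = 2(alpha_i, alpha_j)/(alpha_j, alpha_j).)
F_4

The matrix has rank 4 with 2's on the diagonal. Reading the off-diagonal entries as Dynkin edges (a single edge where a_ij = a_ji = -1; a double or triple edge where a_ij * a_ji = 2 or 3), the diagram is a chain of 4 nodes with a double edge between the middle two (F_4). One simple-root ordering that puts it in standard form is (alpha_4, alpha_2, alpha_1, alpha_3). So the algebra is type F_4.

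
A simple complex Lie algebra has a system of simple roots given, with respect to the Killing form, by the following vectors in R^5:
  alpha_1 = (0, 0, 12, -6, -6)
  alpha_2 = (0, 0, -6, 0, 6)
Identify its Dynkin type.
G_2

Compute the Cartan integers a_ij = 2(alpha_i, alpha_j)/(alpha_j, alpha_j); the resulting 2x2 Cartan matrix is
[[2, -3], [-1, 2]].
The roots have two lengths (squared-length ratio 3:1); the short ones are alpha_{2}. The associated Dynkin diagram is two nodes joined by a triple edge (G_2), so the type is G_2.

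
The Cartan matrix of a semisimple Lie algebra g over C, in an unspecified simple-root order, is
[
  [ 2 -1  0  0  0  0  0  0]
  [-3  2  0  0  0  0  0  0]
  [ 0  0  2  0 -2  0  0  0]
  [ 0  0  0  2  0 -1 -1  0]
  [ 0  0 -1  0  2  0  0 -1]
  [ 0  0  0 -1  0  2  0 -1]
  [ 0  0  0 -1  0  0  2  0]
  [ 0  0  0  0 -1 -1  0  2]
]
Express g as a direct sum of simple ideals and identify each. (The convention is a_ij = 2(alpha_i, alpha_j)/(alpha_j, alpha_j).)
The diagram associated to this matrix has two connected components: the simple roots {alpha_3, alpha_4, alpha_5, alpha_6, alpha_7, alpha_8} form a chain of 6 nodes with a double edge at one end; the terminal node there is the unique long simple root (C_6), and {alpha_1, alpha_2} form two nodes joined by a triple edge (G_2). A semisimple Lie algebra decomposes uniquely as the direct sum of simple ideals, one per connected component of its Dynkin diagram, so g ≅ C_6 ⊕ G_2 (dimension 78 + 14 = 92).

C_6 + G_2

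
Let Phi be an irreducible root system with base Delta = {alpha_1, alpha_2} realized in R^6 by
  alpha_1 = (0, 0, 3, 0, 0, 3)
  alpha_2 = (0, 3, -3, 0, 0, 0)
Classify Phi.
Compute the Cartan integers a_ij = 2(alpha_i, alpha_j)/(alpha_j, alpha_j); the resulting 2x2 Cartan matrix is
[[2, -1], [-1, 2]].
All simple roots have the same length, so the diagram is simply laced. The associated Dynkin diagram is a chain of 2 nodes with single edges (A_2), so the type is A_2 (the algebra sl(3)).

type A_2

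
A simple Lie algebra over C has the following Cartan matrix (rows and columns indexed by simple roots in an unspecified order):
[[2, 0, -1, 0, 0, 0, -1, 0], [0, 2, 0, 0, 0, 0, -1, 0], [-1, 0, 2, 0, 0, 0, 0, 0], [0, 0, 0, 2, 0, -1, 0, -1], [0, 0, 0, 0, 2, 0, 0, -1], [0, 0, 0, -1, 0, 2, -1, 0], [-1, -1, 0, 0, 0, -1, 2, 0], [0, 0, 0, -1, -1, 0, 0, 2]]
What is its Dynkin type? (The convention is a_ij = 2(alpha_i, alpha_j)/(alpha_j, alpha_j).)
The matrix has rank 8 with 2's on the diagonal. Reading the off-diagonal entries as Dynkin edges (a single edge where a_ij = a_ji = -1; a double or triple edge where a_ij * a_ji = 2 or 3), the diagram is a chain of 7 nodes with one extra node attached to the third node from one end (E_8). One simple-root ordering that puts it in standard form is (alpha_3, alpha_2, alpha_1, alpha_7, alpha_6, alpha_4, alpha_8, alpha_5). So the algebra is type E_8.

E_8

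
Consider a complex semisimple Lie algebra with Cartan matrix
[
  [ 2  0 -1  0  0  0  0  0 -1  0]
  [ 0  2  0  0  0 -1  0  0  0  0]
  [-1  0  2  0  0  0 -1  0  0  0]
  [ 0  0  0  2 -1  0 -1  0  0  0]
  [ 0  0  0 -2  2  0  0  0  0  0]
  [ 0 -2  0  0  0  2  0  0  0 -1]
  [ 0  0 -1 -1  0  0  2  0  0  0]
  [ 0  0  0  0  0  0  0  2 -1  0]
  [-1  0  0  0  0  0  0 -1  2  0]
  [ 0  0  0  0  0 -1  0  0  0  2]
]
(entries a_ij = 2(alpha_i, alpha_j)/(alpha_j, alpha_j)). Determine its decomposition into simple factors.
B_3 (so(7)) + C_7 (sp(14))

The diagram associated to this matrix has two connected components: the simple roots {alpha_2, alpha_6, alpha_10} form a chain of 3 nodes with a double edge at one end; the terminal node there is the unique short simple root (B_3), and {alpha_1, alpha_3, alpha_4, alpha_5, alpha_7, alpha_8, alpha_9} form a chain of 7 nodes with a double edge at one end; the terminal node there is the unique long simple root (C_7). A semisimple Lie algebra decomposes uniquely as the direct sum of simple ideals, one per connected component of its Dynkin diagram, so g ≅ B_3 ⊕ C_7 (dimension 21 + 105 = 126).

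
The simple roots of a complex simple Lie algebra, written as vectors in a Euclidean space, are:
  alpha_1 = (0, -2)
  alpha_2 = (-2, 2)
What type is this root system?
B_2 (so(5))

Compute the Cartan integers a_ij = 2(alpha_i, alpha_j)/(alpha_j, alpha_j); the resulting 2x2 Cartan matrix is
[[2, -1], [-2, 2]].
The roots have two lengths (squared-length ratio 2:1); the short ones are alpha_{1}. The associated Dynkin diagram is a chain of 2 nodes with a double edge at one end; the terminal node there is the unique short simple root (B_2), so the type is B_2 (the algebra so(5)).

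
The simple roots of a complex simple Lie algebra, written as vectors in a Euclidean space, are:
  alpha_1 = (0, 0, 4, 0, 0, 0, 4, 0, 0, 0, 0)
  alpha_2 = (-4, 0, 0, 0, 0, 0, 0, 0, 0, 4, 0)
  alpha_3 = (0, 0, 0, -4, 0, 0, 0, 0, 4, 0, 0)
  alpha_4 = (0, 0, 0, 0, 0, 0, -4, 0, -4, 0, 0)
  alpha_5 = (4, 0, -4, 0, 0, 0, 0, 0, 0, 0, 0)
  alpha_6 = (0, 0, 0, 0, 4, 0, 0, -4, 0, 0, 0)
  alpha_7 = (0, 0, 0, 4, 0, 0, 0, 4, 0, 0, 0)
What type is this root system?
Compute the Cartan integers a_ij = 2(alpha_i, alpha_j)/(alpha_j, alpha_j); the resulting 7x7 Cartan matrix is
[[2, 0, 0, -1, -1, 0, 0], [0, 2, 0, 0, -1, 0, 0], [0, 0, 2, -1, 0, 0, -1], [-1, 0, -1, 2, 0, 0, 0], [-1, -1, 0, 0, 2, 0, 0], [0, 0, 0, 0, 0, 2, -1], [0, 0, -1, 0, 0, -1, 2]].
All simple roots have the same length, so the diagram is simply laced. The associated Dynkin diagram is a chain of 7 nodes with single edges (A_7), so the type is A_7 (the algebra sl(8)).

A_7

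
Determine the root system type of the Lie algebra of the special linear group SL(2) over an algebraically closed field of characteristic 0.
This is sl(2), which has dimension 2^2 - 1 = 3 and rank 2 - 1 = 1 (a Cartan subalgebra is the diagonal traceless matrices). In the classification of classical Lie algebras, the special linear algebra sl(n+1) has type A_n; here n = 1, so the Dynkin diagram is a chain of 1 nodes with single edges (A_1). Hence the type is A_1.

A_1 (sl(2))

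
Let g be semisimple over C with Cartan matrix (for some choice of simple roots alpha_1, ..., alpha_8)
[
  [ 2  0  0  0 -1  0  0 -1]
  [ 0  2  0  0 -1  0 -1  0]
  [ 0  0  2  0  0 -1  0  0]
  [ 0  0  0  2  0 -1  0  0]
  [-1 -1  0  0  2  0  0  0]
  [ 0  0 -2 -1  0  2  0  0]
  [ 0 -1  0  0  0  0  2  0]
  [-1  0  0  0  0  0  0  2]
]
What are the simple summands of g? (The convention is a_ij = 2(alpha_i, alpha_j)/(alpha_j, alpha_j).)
A_5 + B_3

The diagram associated to this matrix has two connected components: the simple roots {alpha_1, alpha_2, alpha_5, alpha_7, alpha_8} form a chain of 5 nodes with single edges (A_5), and {alpha_3, alpha_4, alpha_6} form a chain of 3 nodes with a double edge at one end; the terminal node there is the unique short simple root (B_3). A semisimple Lie algebra decomposes uniquely as the direct sum of simple ideals, one per connected component of its Dynkin diagram, so g ≅ A_5 ⊕ B_3 (dimension 35 + 21 = 56).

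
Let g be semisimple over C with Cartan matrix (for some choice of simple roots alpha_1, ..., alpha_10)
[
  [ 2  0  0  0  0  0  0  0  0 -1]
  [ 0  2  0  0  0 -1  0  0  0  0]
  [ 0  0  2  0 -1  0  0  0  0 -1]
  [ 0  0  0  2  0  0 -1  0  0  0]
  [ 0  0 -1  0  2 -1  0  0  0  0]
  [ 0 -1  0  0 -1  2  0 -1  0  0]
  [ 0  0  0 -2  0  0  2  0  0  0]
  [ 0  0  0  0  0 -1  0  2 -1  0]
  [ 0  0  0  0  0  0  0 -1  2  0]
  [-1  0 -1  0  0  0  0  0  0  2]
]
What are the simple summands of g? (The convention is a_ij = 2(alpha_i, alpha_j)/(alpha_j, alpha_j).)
type B_2 + type E_8

The diagram associated to this matrix has two connected components: the simple roots {alpha_4, alpha_7} form a chain of 2 nodes with a double edge at one end; the terminal node there is the unique short simple root (B_2), and {alpha_1, alpha_2, alpha_3, alpha_5, alpha_6, alpha_8, alpha_9, alpha_10} form a chain of 7 nodes with one extra node attached to the third node from one end (E_8). A semisimple Lie algebra decomposes uniquely as the direct sum of simple ideals, one per connected component of its Dynkin diagram, so g ≅ B_2 ⊕ E_8 (dimension 10 + 248 = 258).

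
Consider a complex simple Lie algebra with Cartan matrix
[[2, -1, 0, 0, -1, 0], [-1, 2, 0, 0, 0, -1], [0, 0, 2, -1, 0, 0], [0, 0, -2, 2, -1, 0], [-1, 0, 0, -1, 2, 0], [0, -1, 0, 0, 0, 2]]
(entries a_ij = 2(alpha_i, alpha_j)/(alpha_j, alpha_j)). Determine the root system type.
The matrix has rank 6 with 2's on the diagonal. Reading the off-diagonal entries as Dynkin edges (a single edge where a_ij = a_ji = -1; a double or triple edge where a_ij * a_ji = 2 or 3), the diagram is a chain of 6 nodes with a double edge at one end; the terminal node there is the unique short simple root (B_6). One simple-root ordering that puts it in standard form is (alpha_6, alpha_2, alpha_1, alpha_5, alpha_4, alpha_3). So the algebra is type B_6, i.e. so(13).

B_6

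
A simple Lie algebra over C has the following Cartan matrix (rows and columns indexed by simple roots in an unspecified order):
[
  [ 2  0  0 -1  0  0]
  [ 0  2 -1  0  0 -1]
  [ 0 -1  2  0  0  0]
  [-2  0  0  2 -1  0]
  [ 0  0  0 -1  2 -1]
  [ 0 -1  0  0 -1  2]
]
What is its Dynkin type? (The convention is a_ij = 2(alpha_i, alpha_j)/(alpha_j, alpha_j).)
B_6 (so(13))

The matrix has rank 6 with 2's on the diagonal. Reading the off-diagonal entries as Dynkin edges (a single edge where a_ij = a_ji = -1; a double or triple edge where a_ij * a_ji = 2 or 3), the diagram is a chain of 6 nodes with a double edge at one end; the terminal node there is the unique short simple root (B_6). One simple-root ordering that puts it in standard form is (alpha_3, alpha_2, alpha_6, alpha_5, alpha_4, alpha_1). So the algebra is type B_6, i.e. so(13).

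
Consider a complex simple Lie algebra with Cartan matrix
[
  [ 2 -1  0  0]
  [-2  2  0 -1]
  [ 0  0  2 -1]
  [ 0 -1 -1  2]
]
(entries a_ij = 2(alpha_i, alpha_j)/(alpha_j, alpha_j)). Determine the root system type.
B4

The matrix has rank 4 with 2's on the diagonal. Reading the off-diagonal entries as Dynkin edges (a single edge where a_ij = a_ji = -1; a double or triple edge where a_ij * a_ji = 2 or 3), the diagram is a chain of 4 nodes with a double edge at one end; the terminal node there is the unique short simple root (B_4). One simple-root ordering that puts it in standard form is (alpha_3, alpha_4, alpha_2, alpha_1). So the algebra is type B_4, i.e. so(9).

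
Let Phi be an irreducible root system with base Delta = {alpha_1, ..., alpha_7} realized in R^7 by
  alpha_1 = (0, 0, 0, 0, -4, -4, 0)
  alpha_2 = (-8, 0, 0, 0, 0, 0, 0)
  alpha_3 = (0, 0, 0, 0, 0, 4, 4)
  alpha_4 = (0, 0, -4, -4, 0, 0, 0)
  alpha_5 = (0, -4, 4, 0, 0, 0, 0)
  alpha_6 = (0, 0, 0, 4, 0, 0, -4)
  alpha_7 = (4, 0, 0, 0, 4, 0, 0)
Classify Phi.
Compute the Cartan integers a_ij = 2(alpha_i, alpha_j)/(alpha_j, alpha_j); the resulting 7x7 Cartan matrix is
[[2, 0, -1, 0, 0, 0, -1], [0, 2, 0, 0, 0, 0, -2], [-1, 0, 2, 0, 0, -1, 0], [0, 0, 0, 2, -1, -1, 0], [0, 0, 0, -1, 2, 0, 0], [0, 0, -1, -1, 0, 2, 0], [-1, -1, 0, 0, 0, 0, 2]].
The roots have two lengths (squared-length ratio 2:1); the short ones are alpha_{1,3,4,5,6,7}. The associated Dynkin diagram is a chain of 7 nodes with a double edge at one end; the terminal node there is the unique long simple root (C_7), so the type is C_7 (the algebra sp(14)).

C_7 (sp(14))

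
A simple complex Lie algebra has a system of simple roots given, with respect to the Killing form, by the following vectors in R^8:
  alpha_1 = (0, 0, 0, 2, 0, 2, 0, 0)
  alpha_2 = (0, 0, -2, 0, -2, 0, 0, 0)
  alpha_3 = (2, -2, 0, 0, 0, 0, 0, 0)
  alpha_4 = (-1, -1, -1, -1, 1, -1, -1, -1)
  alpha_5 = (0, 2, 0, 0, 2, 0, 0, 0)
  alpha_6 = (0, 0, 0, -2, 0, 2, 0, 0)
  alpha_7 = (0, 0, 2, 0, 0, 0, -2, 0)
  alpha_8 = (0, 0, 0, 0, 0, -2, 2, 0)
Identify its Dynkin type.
E8

Compute the Cartan integers a_ij = 2(alpha_i, alpha_j)/(alpha_j, alpha_j); the resulting 8x8 Cartan matrix is
[[2, 0, 0, -1, 0, 0, 0, -1], [0, 2, 0, 0, -1, 0, -1, 0], [0, 0, 2, 0, -1, 0, 0, 0], [-1, 0, 0, 2, 0, 0, 0, 0], [0, -1, -1, 0, 2, 0, 0, 0], [0, 0, 0, 0, 0, 2, 0, -1], [0, -1, 0, 0, 0, 0, 2, -1], [-1, 0, 0, 0, 0, -1, -1, 2]].
All simple roots have the same length, so the diagram is simply laced. The associated Dynkin diagram is a chain of 7 nodes with one extra node attached to the third node from one end (E_8), so the type is E_8.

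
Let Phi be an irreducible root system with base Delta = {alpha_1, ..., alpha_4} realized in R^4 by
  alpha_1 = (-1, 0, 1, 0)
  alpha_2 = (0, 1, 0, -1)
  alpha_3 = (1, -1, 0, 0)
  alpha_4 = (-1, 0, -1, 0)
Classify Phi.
D_4 (so(8))

Compute the Cartan integers a_ij = 2(alpha_i, alpha_j)/(alpha_j, alpha_j); the resulting 4x4 Cartan matrix is
[[2, 0, -1, 0], [0, 2, -1, 0], [-1, -1, 2, -1], [0, 0, -1, 2]].
All simple roots have the same length, so the diagram is simply laced. The associated Dynkin diagram is a chain of 2 nodes with a fork of two nodes at one end (D_4), so the type is D_4 (the algebra so(8)).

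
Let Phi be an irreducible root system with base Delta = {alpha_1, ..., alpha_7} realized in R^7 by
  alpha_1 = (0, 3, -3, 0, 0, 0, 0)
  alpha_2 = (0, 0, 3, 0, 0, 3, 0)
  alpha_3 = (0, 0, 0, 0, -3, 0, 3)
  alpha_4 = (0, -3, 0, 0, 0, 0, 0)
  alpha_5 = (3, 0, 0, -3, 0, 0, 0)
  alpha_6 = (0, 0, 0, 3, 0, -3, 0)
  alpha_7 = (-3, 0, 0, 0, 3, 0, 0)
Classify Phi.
Compute the Cartan integers a_ij = 2(alpha_i, alpha_j)/(alpha_j, alpha_j); the resulting 7x7 Cartan matrix is
[[2, -1, 0, -2, 0, 0, 0], [-1, 2, 0, 0, 0, -1, 0], [0, 0, 2, 0, 0, 0, -1], [-1, 0, 0, 2, 0, 0, 0], [0, 0, 0, 0, 2, -1, -1], [0, -1, 0, 0, -1, 2, 0], [0, 0, -1, 0, -1, 0, 2]].
The roots have two lengths (squared-length ratio 2:1); the short ones are alpha_{4}. The associated Dynkin diagram is a chain of 7 nodes with a double edge at one end; the terminal node there is the unique short simple root (B_7), so the type is B_7 (the algebra so(15)).

type B_7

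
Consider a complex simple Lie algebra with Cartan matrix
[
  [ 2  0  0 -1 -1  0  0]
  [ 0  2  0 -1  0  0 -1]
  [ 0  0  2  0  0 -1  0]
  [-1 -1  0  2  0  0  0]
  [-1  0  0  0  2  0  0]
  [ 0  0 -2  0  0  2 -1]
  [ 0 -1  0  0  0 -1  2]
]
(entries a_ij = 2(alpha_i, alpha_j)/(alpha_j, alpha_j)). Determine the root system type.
The matrix has rank 7 with 2's on the diagonal. Reading the off-diagonal entries as Dynkin edges (a single edge where a_ij = a_ji = -1; a double or triple edge where a_ij * a_ji = 2 or 3), the diagram is a chain of 7 nodes with a double edge at one end; the terminal node there is the unique short simple root (B_7). One simple-root ordering that puts it in standard form is (alpha_5, alpha_1, alpha_4, alpha_2, alpha_7, alpha_6, alpha_3). So the algebra is type B_7, i.e. so(15).

type B_7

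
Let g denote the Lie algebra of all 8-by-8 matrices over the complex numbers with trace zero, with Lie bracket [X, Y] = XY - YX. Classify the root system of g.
A_7

This is sl(8), which has dimension 8^2 - 1 = 63 and rank 8 - 1 = 7 (a Cartan subalgebra is the diagonal traceless matrices). In the classification of classical Lie algebras, the special linear algebra sl(n+1) has type A_n; here n = 7, so the Dynkin diagram is a chain of 7 nodes with single edges (A_7). Hence the type is A_7.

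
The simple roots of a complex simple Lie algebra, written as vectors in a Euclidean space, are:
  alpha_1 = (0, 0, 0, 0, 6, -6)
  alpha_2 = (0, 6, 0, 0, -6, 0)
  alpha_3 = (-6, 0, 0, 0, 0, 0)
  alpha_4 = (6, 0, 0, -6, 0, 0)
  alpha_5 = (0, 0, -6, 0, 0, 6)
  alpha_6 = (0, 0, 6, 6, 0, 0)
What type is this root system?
B6

Compute the Cartan integers a_ij = 2(alpha_i, alpha_j)/(alpha_j, alpha_j); the resulting 6x6 Cartan matrix is
[[2, -1, 0, 0, -1, 0], [-1, 2, 0, 0, 0, 0], [0, 0, 2, -1, 0, 0], [0, 0, -2, 2, 0, -1], [-1, 0, 0, 0, 2, -1], [0, 0, 0, -1, -1, 2]].
The roots have two lengths (squared-length ratio 2:1); the short ones are alpha_{3}. The associated Dynkin diagram is a chain of 6 nodes with a double edge at one end; the terminal node there is the unique short simple root (B_6), so the type is B_6 (the algebra so(13)).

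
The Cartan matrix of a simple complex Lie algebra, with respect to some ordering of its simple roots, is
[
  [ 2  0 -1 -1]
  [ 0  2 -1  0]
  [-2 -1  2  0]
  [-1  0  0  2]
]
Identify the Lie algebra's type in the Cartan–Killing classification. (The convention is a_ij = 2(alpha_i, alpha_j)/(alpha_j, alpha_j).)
F_4

The matrix has rank 4 with 2's on the diagonal. Reading the off-diagonal entries as Dynkin edges (a single edge where a_ij = a_ji = -1; a double or triple edge where a_ij * a_ji = 2 or 3), the diagram is a chain of 4 nodes with a double edge between the middle two (F_4). One simple-root ordering that puts it in standard form is (alpha_2, alpha_3, alpha_1, alpha_4). So the algebra is type F_4.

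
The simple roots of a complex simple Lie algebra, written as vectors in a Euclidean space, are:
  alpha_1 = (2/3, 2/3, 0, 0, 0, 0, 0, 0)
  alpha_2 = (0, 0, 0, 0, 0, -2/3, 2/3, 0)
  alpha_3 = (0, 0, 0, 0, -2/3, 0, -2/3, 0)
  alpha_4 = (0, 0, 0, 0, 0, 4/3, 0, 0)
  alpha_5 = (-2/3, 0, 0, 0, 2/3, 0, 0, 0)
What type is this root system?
Compute the Cartan integers a_ij = 2(alpha_i, alpha_j)/(alpha_j, alpha_j); the resulting 5x5 Cartan matrix is
[[2, 0, 0, 0, -1], [0, 2, -1, -1, 0], [0, -1, 2, 0, -1], [0, -2, 0, 2, 0], [-1, 0, -1, 0, 2]].
The roots have two lengths (squared-length ratio 2:1); the short ones are alpha_{1,2,3,5}. The associated Dynkin diagram is a chain of 5 nodes with a double edge at one end; the terminal node there is the unique long simple root (C_5), so the type is C_5 (the algebra sp(10)).

type C_5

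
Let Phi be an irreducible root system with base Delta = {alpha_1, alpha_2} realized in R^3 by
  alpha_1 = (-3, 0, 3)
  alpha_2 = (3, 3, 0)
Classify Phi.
Compute the Cartan integers a_ij = 2(alpha_i, alpha_j)/(alpha_j, alpha_j); the resulting 2x2 Cartan matrix is
[[2, -1], [-1, 2]].
All simple roots have the same length, so the diagram is simply laced. The associated Dynkin diagram is a chain of 2 nodes with single edges (A_2), so the type is A_2 (the algebra sl(3)).

A_2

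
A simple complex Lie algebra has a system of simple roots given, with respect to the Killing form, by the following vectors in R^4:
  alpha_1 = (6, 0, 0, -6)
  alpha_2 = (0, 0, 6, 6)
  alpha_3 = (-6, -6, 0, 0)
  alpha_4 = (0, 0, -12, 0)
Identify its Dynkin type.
C_4

Compute the Cartan integers a_ij = 2(alpha_i, alpha_j)/(alpha_j, alpha_j); the resulting 4x4 Cartan matrix is
[[2, -1, -1, 0], [-1, 2, 0, -1], [-1, 0, 2, 0], [0, -2, 0, 2]].
The roots have two lengths (squared-length ratio 2:1); the short ones are alpha_{1,2,3}. The associated Dynkin diagram is a chain of 4 nodes with a double edge at one end; the terminal node there is the unique long simple root (C_4), so the type is C_4 (the algebra sp(8)).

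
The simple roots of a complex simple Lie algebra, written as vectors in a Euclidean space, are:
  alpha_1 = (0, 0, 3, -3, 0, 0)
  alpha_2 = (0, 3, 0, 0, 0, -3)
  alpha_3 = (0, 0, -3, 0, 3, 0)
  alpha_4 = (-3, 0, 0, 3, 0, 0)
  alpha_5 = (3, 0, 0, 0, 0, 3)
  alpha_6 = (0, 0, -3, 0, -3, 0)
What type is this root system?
D_6 (so(12))

Compute the Cartan integers a_ij = 2(alpha_i, alpha_j)/(alpha_j, alpha_j); the resulting 6x6 Cartan matrix is
[[2, 0, -1, -1, 0, -1], [0, 2, 0, 0, -1, 0], [-1, 0, 2, 0, 0, 0], [-1, 0, 0, 2, -1, 0], [0, -1, 0, -1, 2, 0], [-1, 0, 0, 0, 0, 2]].
All simple roots have the same length, so the diagram is simply laced. The associated Dynkin diagram is a chain of 4 nodes with a fork of two nodes at one end (D_6), so the type is D_6 (the algebra so(12)).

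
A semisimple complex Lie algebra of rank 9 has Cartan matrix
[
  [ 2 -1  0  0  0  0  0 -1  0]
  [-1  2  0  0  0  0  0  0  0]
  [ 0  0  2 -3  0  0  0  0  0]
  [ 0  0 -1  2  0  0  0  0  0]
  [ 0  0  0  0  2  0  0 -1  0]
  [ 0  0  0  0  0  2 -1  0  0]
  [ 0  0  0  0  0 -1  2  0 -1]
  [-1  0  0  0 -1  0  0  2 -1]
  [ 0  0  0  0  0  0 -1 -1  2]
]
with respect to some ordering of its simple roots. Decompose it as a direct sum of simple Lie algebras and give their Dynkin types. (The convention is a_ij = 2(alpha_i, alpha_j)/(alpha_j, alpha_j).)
type E_7 + type G_2

The diagram associated to this matrix has two connected components: the simple roots {alpha_1, alpha_2, alpha_5, alpha_6, alpha_7, alpha_8, alpha_9} form a chain of 6 nodes with one extra node attached to the third node from one end (E_7), and {alpha_3, alpha_4} form two nodes joined by a triple edge (G_2). A semisimple Lie algebra decomposes uniquely as the direct sum of simple ideals, one per connected component of its Dynkin diagram, so g ≅ E_7 ⊕ G_2 (dimension 133 + 14 = 147).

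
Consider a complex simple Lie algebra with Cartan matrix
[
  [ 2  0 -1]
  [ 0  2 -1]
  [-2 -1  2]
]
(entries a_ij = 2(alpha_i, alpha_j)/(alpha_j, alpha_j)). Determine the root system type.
The matrix has rank 3 with 2's on the diagonal. Reading the off-diagonal entries as Dynkin edges (a single edge where a_ij = a_ji = -1; a double or triple edge where a_ij * a_ji = 2 or 3), the diagram is a chain of 3 nodes with a double edge at one end; the terminal node there is the unique short simple root (B_3). One simple-root ordering that puts it in standard form is (alpha_2, alpha_3, alpha_1). So the algebra is type B_3, i.e. so(7).

B_3 (so(7))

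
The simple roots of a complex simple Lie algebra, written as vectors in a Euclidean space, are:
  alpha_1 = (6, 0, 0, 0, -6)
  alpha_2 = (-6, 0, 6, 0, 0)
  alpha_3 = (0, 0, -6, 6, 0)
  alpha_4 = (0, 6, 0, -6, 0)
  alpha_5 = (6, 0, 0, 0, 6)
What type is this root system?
Compute the Cartan integers a_ij = 2(alpha_i, alpha_j)/(alpha_j, alpha_j); the resulting 5x5 Cartan matrix is
[[2, -1, 0, 0, 0], [-1, 2, -1, 0, -1], [0, -1, 2, -1, 0], [0, 0, -1, 2, 0], [0, -1, 0, 0, 2]].
All simple roots have the same length, so the diagram is simply laced. The associated Dynkin diagram is a chain of 3 nodes with a fork of two nodes at one end (D_5), so the type is D_5 (the algebra so(10)).

D5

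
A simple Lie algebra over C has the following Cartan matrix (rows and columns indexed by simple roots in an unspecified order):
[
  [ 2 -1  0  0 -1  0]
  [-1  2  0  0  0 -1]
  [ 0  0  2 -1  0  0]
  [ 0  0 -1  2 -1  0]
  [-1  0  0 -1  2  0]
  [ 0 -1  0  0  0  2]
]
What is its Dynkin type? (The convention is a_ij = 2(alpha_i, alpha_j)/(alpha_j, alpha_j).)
The matrix has rank 6 with 2's on the diagonal. Reading the off-diagonal entries as Dynkin edges (a single edge where a_ij = a_ji = -1; a double or triple edge where a_ij * a_ji = 2 or 3), the diagram is a chain of 6 nodes with single edges (A_6). One simple-root ordering that puts it in standard form is (alpha_6, alpha_2, alpha_1, alpha_5, alpha_4, alpha_3). So the algebra is type A_6, i.e. sl(7).

A_6 (sl(7))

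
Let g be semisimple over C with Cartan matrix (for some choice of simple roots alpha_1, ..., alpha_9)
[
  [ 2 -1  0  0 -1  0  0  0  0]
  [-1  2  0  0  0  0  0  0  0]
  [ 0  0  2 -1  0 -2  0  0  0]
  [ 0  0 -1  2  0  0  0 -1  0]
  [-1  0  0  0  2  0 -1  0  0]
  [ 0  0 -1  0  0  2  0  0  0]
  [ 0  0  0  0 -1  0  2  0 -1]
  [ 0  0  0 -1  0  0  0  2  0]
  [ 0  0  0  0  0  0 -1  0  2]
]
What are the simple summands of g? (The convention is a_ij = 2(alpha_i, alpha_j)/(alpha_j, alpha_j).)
The diagram associated to this matrix has two connected components: the simple roots {alpha_1, alpha_2, alpha_5, alpha_7, alpha_9} form a chain of 5 nodes with single edges (A_5), and {alpha_3, alpha_4, alpha_6, alpha_8} form a chain of 4 nodes with a double edge at one end; the terminal node there is the unique short simple root (B_4). A semisimple Lie algebra decomposes uniquely as the direct sum of simple ideals, one per connected component of its Dynkin diagram, so g ≅ A_5 ⊕ B_4 (dimension 35 + 36 = 71).

A_5 (sl(6)) ⊕ B_4 (so(9))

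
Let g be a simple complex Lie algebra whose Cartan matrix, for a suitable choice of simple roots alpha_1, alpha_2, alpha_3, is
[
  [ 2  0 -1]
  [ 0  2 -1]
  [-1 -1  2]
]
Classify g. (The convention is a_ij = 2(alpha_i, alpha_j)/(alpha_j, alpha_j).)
A3

The matrix has rank 3 with 2's on the diagonal. Reading the off-diagonal entries as Dynkin edges (a single edge where a_ij = a_ji = -1; a double or triple edge where a_ij * a_ji = 2 or 3), the diagram is a chain of 3 nodes with single edges (A_3). One simple-root ordering that puts it in standard form is (alpha_1, alpha_3, alpha_2). So the algebra is type A_3, i.e. sl(4).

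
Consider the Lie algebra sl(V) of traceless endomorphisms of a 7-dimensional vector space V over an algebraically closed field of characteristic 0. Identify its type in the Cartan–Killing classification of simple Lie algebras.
A_6

This is sl(7), which has dimension 7^2 - 1 = 48 and rank 7 - 1 = 6 (a Cartan subalgebra is the diagonal traceless matrices). In the classification of classical Lie algebras, the special linear algebra sl(n+1) has type A_n; here n = 6, so the Dynkin diagram is a chain of 6 nodes with single edges (A_6). Hence the type is A_6.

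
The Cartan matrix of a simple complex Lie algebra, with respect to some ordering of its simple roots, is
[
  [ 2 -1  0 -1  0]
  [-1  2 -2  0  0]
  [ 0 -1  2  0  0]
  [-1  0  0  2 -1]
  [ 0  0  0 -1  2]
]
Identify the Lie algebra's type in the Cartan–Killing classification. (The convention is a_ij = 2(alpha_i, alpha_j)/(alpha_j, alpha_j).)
The matrix has rank 5 with 2's on the diagonal. Reading the off-diagonal entries as Dynkin edges (a single edge where a_ij = a_ji = -1; a double or triple edge where a_ij * a_ji = 2 or 3), the diagram is a chain of 5 nodes with a double edge at one end; the terminal node there is the unique short simple root (B_5). One simple-root ordering that puts it in standard form is (alpha_5, alpha_4, alpha_1, alpha_2, alpha_3). So the algebra is type B_5, i.e. so(11).

B_5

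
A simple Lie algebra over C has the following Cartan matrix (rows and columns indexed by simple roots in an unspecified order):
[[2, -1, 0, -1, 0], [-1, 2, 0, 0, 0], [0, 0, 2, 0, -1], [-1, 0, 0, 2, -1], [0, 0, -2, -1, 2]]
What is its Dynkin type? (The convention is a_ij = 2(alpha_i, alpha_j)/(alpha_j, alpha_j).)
The matrix has rank 5 with 2's on the diagonal. Reading the off-diagonal entries as Dynkin edges (a single edge where a_ij = a_ji = -1; a double or triple edge where a_ij * a_ji = 2 or 3), the diagram is a chain of 5 nodes with a double edge at one end; the terminal node there is the unique short simple root (B_5). One simple-root ordering that puts it in standard form is (alpha_2, alpha_1, alpha_4, alpha_5, alpha_3). So the algebra is type B_5, i.e. so(11).

type B_5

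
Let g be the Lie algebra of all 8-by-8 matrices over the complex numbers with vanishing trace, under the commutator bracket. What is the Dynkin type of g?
This is sl(8), which has dimension 8^2 - 1 = 63 and rank 8 - 1 = 7 (a Cartan subalgebra is the diagonal traceless matrices). In the classification of classical Lie algebras, the special linear algebra sl(n+1) has type A_n; here n = 7, so the Dynkin diagram is a chain of 7 nodes with single edges (A_7). Hence the type is A_7.

A_7 (sl(8))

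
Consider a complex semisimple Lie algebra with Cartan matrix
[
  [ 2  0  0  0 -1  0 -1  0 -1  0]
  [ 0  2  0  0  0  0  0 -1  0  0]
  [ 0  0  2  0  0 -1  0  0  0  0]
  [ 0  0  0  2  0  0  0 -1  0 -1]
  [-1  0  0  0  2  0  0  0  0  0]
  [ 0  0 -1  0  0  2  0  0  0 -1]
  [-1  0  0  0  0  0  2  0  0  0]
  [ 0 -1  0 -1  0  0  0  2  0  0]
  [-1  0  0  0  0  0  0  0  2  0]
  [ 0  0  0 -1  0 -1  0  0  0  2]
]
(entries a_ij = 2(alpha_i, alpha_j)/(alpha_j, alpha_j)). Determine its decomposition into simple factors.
The diagram associated to this matrix has two connected components: the simple roots {alpha_2, alpha_3, alpha_4, alpha_6, alpha_8, alpha_10} form a chain of 6 nodes with single edges (A_6), and {alpha_1, alpha_5, alpha_7, alpha_9} form a chain of 2 nodes with a fork of two nodes at one end (D_4). A semisimple Lie algebra decomposes uniquely as the direct sum of simple ideals, one per connected component of its Dynkin diagram, so g ≅ A_6 ⊕ D_4 (dimension 48 + 28 = 76).

A_6 + D_4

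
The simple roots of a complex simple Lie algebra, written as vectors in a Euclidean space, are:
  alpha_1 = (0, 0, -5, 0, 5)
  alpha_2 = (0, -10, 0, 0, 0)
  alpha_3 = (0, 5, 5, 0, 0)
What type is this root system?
type C_3

Compute the Cartan integers a_ij = 2(alpha_i, alpha_j)/(alpha_j, alpha_j); the resulting 3x3 Cartan matrix is
[[2, 0, -1], [0, 2, -2], [-1, -1, 2]].
The roots have two lengths (squared-length ratio 2:1); the short ones are alpha_{1,3}. The associated Dynkin diagram is a chain of 3 nodes with a double edge at one end; the terminal node there is the unique long simple root (C_3), so the type is C_3 (the algebra sp(6)).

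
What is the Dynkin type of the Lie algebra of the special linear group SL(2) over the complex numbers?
type A_1

This is sl(2), which has dimension 2^2 - 1 = 3 and rank 2 - 1 = 1 (a Cartan subalgebra is the diagonal traceless matrices). In the classification of classical Lie algebras, the special linear algebra sl(n+1) has type A_n; here n = 1, so the Dynkin diagram is a chain of 1 nodes with single edges (A_1). Hence the type is A_1.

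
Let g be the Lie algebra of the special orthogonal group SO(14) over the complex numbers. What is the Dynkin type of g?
D_7 (so(14))

This is so(14) with 14 even, which has dimension 14(14-1)/2 = 91 and rank 14/2 = 7. In the classification of classical Lie algebras, the orthogonal algebra so(2n) in an even number of variables has type D_n; here n = 7, so the Dynkin diagram is a chain of 5 nodes with a fork of two nodes at one end (D_7). Hence the type is D_7.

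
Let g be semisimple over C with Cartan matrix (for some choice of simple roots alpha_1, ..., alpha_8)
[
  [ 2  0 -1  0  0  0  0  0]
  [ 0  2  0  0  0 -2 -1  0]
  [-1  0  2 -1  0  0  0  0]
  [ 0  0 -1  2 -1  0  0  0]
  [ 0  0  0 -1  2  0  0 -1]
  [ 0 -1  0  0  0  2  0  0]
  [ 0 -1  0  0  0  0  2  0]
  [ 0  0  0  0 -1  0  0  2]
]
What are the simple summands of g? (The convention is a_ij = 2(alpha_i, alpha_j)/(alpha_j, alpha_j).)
type A_5 + type B_3

The diagram associated to this matrix has two connected components: the simple roots {alpha_1, alpha_3, alpha_4, alpha_5, alpha_8} form a chain of 5 nodes with single edges (A_5), and {alpha_2, alpha_6, alpha_7} form a chain of 3 nodes with a double edge at one end; the terminal node there is the unique short simple root (B_3). A semisimple Lie algebra decomposes uniquely as the direct sum of simple ideals, one per connected component of its Dynkin diagram, so g ≅ A_5 ⊕ B_3 (dimension 35 + 21 = 56).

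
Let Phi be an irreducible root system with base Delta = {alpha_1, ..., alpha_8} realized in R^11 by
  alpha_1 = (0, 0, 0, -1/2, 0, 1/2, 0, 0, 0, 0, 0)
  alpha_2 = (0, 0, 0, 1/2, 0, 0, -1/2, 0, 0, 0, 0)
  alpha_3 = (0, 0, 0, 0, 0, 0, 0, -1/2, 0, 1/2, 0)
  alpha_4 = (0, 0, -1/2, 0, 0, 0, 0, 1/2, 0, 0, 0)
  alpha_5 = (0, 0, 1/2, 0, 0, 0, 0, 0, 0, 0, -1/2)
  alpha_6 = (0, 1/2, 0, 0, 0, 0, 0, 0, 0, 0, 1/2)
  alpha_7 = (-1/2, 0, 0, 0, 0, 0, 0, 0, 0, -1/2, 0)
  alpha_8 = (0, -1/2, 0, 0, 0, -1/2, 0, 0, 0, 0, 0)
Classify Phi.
Compute the Cartan integers a_ij = 2(alpha_i, alpha_j)/(alpha_j, alpha_j); the resulting 8x8 Cartan matrix is
[[2, -1, 0, 0, 0, 0, 0, -1], [-1, 2, 0, 0, 0, 0, 0, 0], [0, 0, 2, -1, 0, 0, -1, 0], [0, 0, -1, 2, -1, 0, 0, 0], [0, 0, 0, -1, 2, -1, 0, 0], [0, 0, 0, 0, -1, 2, 0, -1], [0, 0, -1, 0, 0, 0, 2, 0], [-1, 0, 0, 0, 0, -1, 0, 2]].
All simple roots have the same length, so the diagram is simply laced. The associated Dynkin diagram is a chain of 8 nodes with single edges (A_8), so the type is A_8 (the algebra sl(9)).

A8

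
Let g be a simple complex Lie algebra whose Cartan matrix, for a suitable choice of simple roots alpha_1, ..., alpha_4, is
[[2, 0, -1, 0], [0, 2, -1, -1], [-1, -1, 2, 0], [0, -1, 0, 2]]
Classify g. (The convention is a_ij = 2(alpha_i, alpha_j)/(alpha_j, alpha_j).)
The matrix has rank 4 with 2's on the diagonal. Reading the off-diagonal entries as Dynkin edges (a single edge where a_ij = a_ji = -1; a double or triple edge where a_ij * a_ji = 2 or 3), the diagram is a chain of 4 nodes with single edges (A_4). One simple-root ordering that puts it in standard form is (alpha_1, alpha_3, alpha_2, alpha_4). So the algebra is type A_4, i.e. sl(5).

A4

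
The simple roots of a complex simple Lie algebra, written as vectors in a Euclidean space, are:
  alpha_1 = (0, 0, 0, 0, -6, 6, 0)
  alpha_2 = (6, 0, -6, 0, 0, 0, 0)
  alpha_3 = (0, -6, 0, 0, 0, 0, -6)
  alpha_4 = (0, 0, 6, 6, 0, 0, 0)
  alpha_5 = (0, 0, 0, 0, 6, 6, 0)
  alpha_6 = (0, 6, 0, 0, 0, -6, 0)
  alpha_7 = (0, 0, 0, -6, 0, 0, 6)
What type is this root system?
type D_7

Compute the Cartan integers a_ij = 2(alpha_i, alpha_j)/(alpha_j, alpha_j); the resulting 7x7 Cartan matrix is
[[2, 0, 0, 0, 0, -1, 0], [0, 2, 0, -1, 0, 0, 0], [0, 0, 2, 0, 0, -1, -1], [0, -1, 0, 2, 0, 0, -1], [0, 0, 0, 0, 2, -1, 0], [-1, 0, -1, 0, -1, 2, 0], [0, 0, -1, -1, 0, 0, 2]].
All simple roots have the same length, so the diagram is simply laced. The associated Dynkin diagram is a chain of 5 nodes with a fork of two nodes at one end (D_7), so the type is D_7 (the algebra so(14)).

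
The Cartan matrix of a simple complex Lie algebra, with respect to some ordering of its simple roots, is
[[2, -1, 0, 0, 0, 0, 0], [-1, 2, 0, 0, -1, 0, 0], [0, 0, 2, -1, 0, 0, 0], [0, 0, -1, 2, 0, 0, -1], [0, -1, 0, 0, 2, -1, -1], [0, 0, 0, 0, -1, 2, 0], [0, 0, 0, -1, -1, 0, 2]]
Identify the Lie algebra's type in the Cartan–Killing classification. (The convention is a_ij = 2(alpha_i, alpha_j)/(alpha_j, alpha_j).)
The matrix has rank 7 with 2's on the diagonal. Reading the off-diagonal entries as Dynkin edges (a single edge where a_ij = a_ji = -1; a double or triple edge where a_ij * a_ji = 2 or 3), the diagram is a chain of 6 nodes with one extra node attached to the third node from one end (E_7). One simple-root ordering that puts it in standard form is (alpha_1, alpha_6, alpha_2, alpha_5, alpha_7, alpha_4, alpha_3). So the algebra is type E_7.

E7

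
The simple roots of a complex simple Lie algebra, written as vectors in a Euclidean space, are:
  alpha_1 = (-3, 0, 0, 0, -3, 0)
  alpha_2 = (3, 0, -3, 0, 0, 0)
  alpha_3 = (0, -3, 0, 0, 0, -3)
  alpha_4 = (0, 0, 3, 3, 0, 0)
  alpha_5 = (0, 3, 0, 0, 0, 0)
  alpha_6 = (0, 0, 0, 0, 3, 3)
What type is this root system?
Compute the Cartan integers a_ij = 2(alpha_i, alpha_j)/(alpha_j, alpha_j); the resulting 6x6 Cartan matrix is
[[2, -1, 0, 0, 0, -1], [-1, 2, 0, -1, 0, 0], [0, 0, 2, 0, -2, -1], [0, -1, 0, 2, 0, 0], [0, 0, -1, 0, 2, 0], [-1, 0, -1, 0, 0, 2]].
The roots have two lengths (squared-length ratio 2:1); the short ones are alpha_{5}. The associated Dynkin diagram is a chain of 6 nodes with a double edge at one end; the terminal node there is the unique short simple root (B_6), so the type is B_6 (the algebra so(13)).

type B_6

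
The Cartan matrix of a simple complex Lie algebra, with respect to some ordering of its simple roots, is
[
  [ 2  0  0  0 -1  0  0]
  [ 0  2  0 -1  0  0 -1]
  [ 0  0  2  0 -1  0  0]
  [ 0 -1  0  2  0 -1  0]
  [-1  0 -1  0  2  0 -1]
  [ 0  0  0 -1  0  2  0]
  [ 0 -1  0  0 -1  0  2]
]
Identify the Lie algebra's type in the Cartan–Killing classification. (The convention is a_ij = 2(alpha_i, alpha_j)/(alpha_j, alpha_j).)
The matrix has rank 7 with 2's on the diagonal. Reading the off-diagonal entries as Dynkin edges (a single edge where a_ij = a_ji = -1; a double or triple edge where a_ij * a_ji = 2 or 3), the diagram is a chain of 5 nodes with a fork of two nodes at one end (D_7). One simple-root ordering that puts it in standard form is (alpha_6, alpha_4, alpha_2, alpha_7, alpha_5, alpha_3, alpha_1). So the algebra is type D_7, i.e. so(14).

D_7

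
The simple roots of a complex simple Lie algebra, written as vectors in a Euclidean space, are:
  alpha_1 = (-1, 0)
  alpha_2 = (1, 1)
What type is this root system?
B_2 (so(5))

Compute the Cartan integers a_ij = 2(alpha_i, alpha_j)/(alpha_j, alpha_j); the resulting 2x2 Cartan matrix is
[[2, -1], [-2, 2]].
The roots have two lengths (squared-length ratio 2:1); the short ones are alpha_{1}. The associated Dynkin diagram is a chain of 2 nodes with a double edge at one end; the terminal node there is the unique short simple root (B_2), so the type is B_2 (the algebra so(5)).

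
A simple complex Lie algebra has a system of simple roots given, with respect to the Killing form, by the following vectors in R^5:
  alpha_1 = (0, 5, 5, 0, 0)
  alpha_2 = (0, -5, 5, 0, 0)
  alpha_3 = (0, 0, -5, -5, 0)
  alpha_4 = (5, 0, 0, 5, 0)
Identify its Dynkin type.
Compute the Cartan integers a_ij = 2(alpha_i, alpha_j)/(alpha_j, alpha_j); the resulting 4x4 Cartan matrix is
[[2, 0, -1, 0], [0, 2, -1, 0], [-1, -1, 2, -1], [0, 0, -1, 2]].
All simple roots have the same length, so the diagram is simply laced. The associated Dynkin diagram is a chain of 2 nodes with a fork of two nodes at one end (D_4), so the type is D_4 (the algebra so(8)).

D_4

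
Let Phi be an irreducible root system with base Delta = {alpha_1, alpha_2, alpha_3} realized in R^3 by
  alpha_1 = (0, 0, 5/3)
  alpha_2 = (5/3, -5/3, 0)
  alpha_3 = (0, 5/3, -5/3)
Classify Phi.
B_3

Compute the Cartan integers a_ij = 2(alpha_i, alpha_j)/(alpha_j, alpha_j); the resulting 3x3 Cartan matrix is
[[2, 0, -1], [0, 2, -1], [-2, -1, 2]].
The roots have two lengths (squared-length ratio 2:1); the short ones are alpha_{1}. The associated Dynkin diagram is a chain of 3 nodes with a double edge at one end; the terminal node there is the unique short simple root (B_3), so the type is B_3 (the algebra so(7)).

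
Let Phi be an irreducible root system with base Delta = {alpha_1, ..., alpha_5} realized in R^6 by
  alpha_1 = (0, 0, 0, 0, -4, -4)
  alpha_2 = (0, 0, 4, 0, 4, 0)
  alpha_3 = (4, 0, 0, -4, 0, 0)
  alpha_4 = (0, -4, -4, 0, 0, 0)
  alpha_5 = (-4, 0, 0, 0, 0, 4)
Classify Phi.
Compute the Cartan integers a_ij = 2(alpha_i, alpha_j)/(alpha_j, alpha_j); the resulting 5x5 Cartan matrix is
[[2, -1, 0, 0, -1], [-1, 2, 0, -1, 0], [0, 0, 2, 0, -1], [0, -1, 0, 2, 0], [-1, 0, -1, 0, 2]].
All simple roots have the same length, so the diagram is simply laced. The associated Dynkin diagram is a chain of 5 nodes with single edges (A_5), so the type is A_5 (the algebra sl(6)).

A_5 (sl(6))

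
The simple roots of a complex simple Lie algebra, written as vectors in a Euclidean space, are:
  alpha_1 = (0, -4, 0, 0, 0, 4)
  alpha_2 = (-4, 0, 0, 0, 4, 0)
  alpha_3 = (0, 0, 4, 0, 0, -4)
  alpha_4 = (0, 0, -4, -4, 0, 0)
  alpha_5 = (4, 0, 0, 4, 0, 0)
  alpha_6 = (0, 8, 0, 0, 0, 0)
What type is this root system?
Compute the Cartan integers a_ij = 2(alpha_i, alpha_j)/(alpha_j, alpha_j); the resulting 6x6 Cartan matrix is
[[2, 0, -1, 0, 0, -1], [0, 2, 0, 0, -1, 0], [-1, 0, 2, -1, 0, 0], [0, 0, -1, 2, -1, 0], [0, -1, 0, -1, 2, 0], [-2, 0, 0, 0, 0, 2]].
The roots have two lengths (squared-length ratio 2:1); the short ones are alpha_{1,2,3,4,5}. The associated Dynkin diagram is a chain of 6 nodes with a double edge at one end; the terminal node there is the unique long simple root (C_6), so the type is C_6 (the algebra sp(12)).

type C_6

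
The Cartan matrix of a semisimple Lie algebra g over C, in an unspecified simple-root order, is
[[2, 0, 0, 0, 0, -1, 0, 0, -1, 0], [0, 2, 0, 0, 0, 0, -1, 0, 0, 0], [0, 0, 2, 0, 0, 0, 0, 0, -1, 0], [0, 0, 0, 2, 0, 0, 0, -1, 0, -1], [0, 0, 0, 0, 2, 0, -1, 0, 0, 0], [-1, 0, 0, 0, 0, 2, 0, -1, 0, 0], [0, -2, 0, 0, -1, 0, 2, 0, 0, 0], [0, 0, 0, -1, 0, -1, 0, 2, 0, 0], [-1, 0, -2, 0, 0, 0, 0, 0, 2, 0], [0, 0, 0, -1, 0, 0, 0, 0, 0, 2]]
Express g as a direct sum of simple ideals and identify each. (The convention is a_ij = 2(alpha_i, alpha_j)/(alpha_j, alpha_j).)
The diagram associated to this matrix has two connected components: the simple roots {alpha_2, alpha_5, alpha_7} form a chain of 3 nodes with a double edge at one end; the terminal node there is the unique short simple root (B_3), and {alpha_1, alpha_3, alpha_4, alpha_6, alpha_8, alpha_9, alpha_10} form a chain of 7 nodes with a double edge at one end; the terminal node there is the unique short simple root (B_7). A semisimple Lie algebra decomposes uniquely as the direct sum of simple ideals, one per connected component of its Dynkin diagram, so g ≅ B_3 ⊕ B_7 (dimension 21 + 105 = 126).

type B_3 ⊕ type B_7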